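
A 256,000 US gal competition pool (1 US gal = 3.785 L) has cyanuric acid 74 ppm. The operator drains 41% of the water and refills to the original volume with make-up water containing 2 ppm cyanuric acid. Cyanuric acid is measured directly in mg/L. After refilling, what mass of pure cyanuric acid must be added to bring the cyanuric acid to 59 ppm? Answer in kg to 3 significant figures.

Volume: 256,000 US gal × 3.785 L/gal = 968,960 L.
After draining 41% and refilling: 74 × 0.59 + 2 × 0.41 = 44.48 ppm.
Deficit to target: 59 − 44.48 = 14.52 mg/L.
Mass: 14.52 mg/L × 968,960 L = 14,070 g cyanuric acid.

14.1 kg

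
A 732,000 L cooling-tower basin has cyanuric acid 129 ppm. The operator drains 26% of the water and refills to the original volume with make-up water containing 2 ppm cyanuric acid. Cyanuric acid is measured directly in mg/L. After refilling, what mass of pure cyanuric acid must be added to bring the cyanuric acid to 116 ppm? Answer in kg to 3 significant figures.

14.7 kg

After draining 26% and refilling: 129 × 0.74 + 2 × 0.26 = 95.98 ppm.
Deficit to target: 116 − 95.98 = 20.02 mg/L.
Mass: 20.02 mg/L × 732,000 L = 14,650 g cyanuric acid.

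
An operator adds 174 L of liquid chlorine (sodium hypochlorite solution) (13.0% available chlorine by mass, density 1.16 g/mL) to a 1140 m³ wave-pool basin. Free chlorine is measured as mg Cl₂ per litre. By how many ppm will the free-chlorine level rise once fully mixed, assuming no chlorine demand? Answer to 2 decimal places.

Volume: 1140 m³ = 1,140,000 L.
Mass of solution: 174 L × 1000 mL/L × 1.16 g/mL = 201,800 g.
Available chlorine delivered: 201,800 g × 0.13 = 26,240 g as Cl₂.
Concentration rise: 26,240 g / 1,140,000 L = 23.02 mg/L = 23.02 ppm.

23.02 ppm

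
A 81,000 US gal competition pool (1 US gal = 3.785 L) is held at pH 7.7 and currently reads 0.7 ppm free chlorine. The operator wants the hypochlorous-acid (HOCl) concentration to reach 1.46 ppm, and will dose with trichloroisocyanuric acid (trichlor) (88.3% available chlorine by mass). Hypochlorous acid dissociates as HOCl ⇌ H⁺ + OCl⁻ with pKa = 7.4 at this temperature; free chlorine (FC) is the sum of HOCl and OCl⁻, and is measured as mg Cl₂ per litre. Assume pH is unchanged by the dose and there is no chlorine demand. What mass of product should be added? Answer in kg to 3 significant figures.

1.28 kg

Volume: 81,000 US gal × 3.785 L/gal = 306,585 L.
[OCl⁻]/[HOCl] = 10^(pH − pKa) = 10^(7.7 − 7.4) = 1.995; fraction as HOCl = 1/(1 + 1.995) = 0.3339.
Free chlorine required for 1.46 ppm HOCl: 1.46 / 0.3339 = 4.373 ppm.
FC to add: 4.373 − 0.7 = 3.673 mg/L as Cl₂.
Cl₂ equivalent: 3.673 mg/L × 306,585 L = 1126 g.
Product at 88.3% available Cl: 1126 / 0.883 = 1275 g.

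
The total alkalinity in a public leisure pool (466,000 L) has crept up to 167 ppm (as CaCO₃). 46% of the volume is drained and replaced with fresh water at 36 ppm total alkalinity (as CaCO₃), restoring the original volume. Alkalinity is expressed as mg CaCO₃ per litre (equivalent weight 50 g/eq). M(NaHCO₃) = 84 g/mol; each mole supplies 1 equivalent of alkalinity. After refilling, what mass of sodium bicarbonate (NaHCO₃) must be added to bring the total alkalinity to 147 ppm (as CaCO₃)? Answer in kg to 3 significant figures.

After draining 46% and refilling: 167 × 0.54 + 36 × 0.46 = 106.74 ppm.
Deficit to target: 147 − 106.74 = 40.26 mg/L.
As CaCO₃: 40.26 mg/L × 466,000 L = 18,760 g; ÷ 50 g/eq ÷ 1 = 375.2 mol NaHCO₃.
Mass: 375.2 × 84 = 31,520 g.

31.5 kg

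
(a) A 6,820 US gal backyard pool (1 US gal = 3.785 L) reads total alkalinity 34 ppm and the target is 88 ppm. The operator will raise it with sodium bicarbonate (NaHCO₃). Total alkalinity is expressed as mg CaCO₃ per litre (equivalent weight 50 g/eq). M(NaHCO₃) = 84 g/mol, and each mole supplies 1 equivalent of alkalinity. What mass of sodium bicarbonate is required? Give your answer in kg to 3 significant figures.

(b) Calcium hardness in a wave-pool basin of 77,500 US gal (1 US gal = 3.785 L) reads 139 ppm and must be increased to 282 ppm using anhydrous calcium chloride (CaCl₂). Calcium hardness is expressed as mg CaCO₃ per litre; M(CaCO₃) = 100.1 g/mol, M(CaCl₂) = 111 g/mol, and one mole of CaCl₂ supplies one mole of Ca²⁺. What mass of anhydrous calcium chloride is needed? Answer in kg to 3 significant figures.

(a) 2.34 kg; (b) 46.5 kg

(a) Volume: 6,820 US gal × 3.785 L/gal = 25,814 L.
(a) Alkalinity to add: (88 − 34) = 54 mg/L as CaCO₃ × 25,814 L = 1394 g as CaCO₃.
(a) Equivalents: 1394 g ÷ 50 g/eq = 27.88 eq.
(a) NaHCO₃ supplies 1 eq per mole → 27.88 mol.
(a) Mass: 27.88 mol × 84 g/mol = 2342 g.

(b) Volume: 77,500 US gal × 3.785 L/gal = 293,338 L.
(b) Hardness to add: (282 − 139) = 143 mg/L as CaCO₃ × 293,338 L = 41,950 g as CaCO₃.
(b) Moles of Ca²⁺ (1 mol Ca²⁺ ≡ 1 mol CaCO₃): 41,950 / 100.1 g/mol = 419.1 mol.
(b) Mass of CaCl₂: 419.1 × 111 = 46,510 g.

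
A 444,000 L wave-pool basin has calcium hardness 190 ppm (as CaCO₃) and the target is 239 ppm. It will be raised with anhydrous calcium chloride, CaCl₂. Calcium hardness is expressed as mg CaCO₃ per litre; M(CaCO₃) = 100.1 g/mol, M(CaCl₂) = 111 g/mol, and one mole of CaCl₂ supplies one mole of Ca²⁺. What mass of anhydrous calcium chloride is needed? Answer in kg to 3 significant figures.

Hardness to add: (239 − 190) = 49 mg/L as CaCO₃ × 444,000 L = 21,760 g as CaCO₃.
Moles of Ca²⁺ (1 mol Ca²⁺ ≡ 1 mol CaCO₃): 21,760 / 100.1 g/mol = 217.3 mol.
Mass of CaCl₂: 217.3 × 111 = 24,130 g.

24.1 kg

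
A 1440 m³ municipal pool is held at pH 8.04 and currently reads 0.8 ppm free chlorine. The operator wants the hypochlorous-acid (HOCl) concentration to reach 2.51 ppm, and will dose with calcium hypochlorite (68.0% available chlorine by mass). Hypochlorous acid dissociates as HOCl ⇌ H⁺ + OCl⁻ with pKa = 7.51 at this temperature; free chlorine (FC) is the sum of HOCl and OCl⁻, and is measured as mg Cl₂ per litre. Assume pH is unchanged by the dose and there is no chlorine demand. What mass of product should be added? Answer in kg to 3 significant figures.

Volume: 1440 m³ = 1,440,000 L.
[OCl⁻]/[HOCl] = 10^(pH − pKa) = 10^(8.04 − 7.51) = 3.388; fraction as HOCl = 1/(1 + 3.388) = 0.2279.
Free chlorine required for 2.51 ppm HOCl: 2.51 / 0.2279 = 11.01 ppm.
FC to add: 11.01 − 0.8 = 10.21 mg/L as Cl₂.
Cl₂ equivalent: 10.21 mg/L × 1,440,000 L = 14,710 g.
Product at 68.0% available Cl: 14,710 / 0.68 = 21,630 g.

21.6 kg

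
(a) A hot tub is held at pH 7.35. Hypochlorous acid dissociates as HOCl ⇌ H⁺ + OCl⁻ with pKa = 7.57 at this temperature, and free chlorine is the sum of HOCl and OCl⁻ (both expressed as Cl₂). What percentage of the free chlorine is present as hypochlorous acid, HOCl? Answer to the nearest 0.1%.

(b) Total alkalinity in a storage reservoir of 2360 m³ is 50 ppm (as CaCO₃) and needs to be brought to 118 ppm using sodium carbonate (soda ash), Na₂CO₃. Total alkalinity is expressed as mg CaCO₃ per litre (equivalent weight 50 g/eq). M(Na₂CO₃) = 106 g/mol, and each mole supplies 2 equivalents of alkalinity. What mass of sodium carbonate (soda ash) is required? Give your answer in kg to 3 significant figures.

(a) [OCl⁻]/[HOCl] = 10^(pH − pKa) = 10^(7.35 − 7.57) = 10^-0.22 = 0.6026.
(a) Fraction as HOCl = 1 / (1 + 0.6026) = 0.624.

(b) Volume: 2360 m³ = 2,360,000 L.
(b) Alkalinity to add: (118 − 50) = 68 mg/L as CaCO₃ × 2,360,000 L = 160,500 g as CaCO₃.
(b) Equivalents: 160,500 g ÷ 50 g/eq = 3210 eq.
(b) Each mole of Na₂CO₃ supplies 2 eq, so 3210 / 2 = 1605 mol.
(b) Mass: 1605 mol × 106 g/mol = 170,100 g.

(a) 62.4%; (b) 170 kg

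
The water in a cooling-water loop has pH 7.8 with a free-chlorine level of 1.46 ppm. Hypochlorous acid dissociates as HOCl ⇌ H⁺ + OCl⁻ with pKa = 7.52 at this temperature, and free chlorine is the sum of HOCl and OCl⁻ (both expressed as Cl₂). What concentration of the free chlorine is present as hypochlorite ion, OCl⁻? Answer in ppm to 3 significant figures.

0.957 ppm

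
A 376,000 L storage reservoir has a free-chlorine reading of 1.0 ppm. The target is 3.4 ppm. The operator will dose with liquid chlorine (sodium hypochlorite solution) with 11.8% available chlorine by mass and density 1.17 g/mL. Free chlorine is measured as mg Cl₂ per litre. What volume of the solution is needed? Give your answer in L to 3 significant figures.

Chlorine deficit: 3.4 − 1.0 = 2.4 ppm = 2.4 mg/L as Cl₂.
Cl₂ equivalent needed: 2.4 mg/L × 376,000 L = 902,400 mg = 902.4 g.
Product at 11.8% available chlorine: 902.4 / 0.118 = 7647 g.
Volume at density 1.17 g/mL: 7647 g ÷ 1.17 g/mL = 6536 mL.

6.54 L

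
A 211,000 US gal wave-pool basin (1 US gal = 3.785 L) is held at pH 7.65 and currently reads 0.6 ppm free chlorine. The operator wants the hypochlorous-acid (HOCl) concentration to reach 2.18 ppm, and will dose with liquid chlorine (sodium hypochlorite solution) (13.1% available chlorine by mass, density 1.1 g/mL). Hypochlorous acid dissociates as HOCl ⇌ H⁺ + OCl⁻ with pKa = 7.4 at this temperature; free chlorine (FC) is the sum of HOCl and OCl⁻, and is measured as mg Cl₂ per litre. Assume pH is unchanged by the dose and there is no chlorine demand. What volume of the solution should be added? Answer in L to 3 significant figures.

Volume: 211,000 US gal × 3.785 L/gal = 798,635 L.
[OCl⁻]/[HOCl] = 10^(pH − pKa) = 10^(7.65 − 7.4) = 1.778; fraction as HOCl = 1/(1 + 1.778) = 0.3599.
Free chlorine required for 2.18 ppm HOCl: 2.18 / 0.3599 = 6.057 ppm.
FC to add: 6.057 − 0.6 = 5.457 mg/L as Cl₂.
Cl₂ equivalent: 5.457 mg/L × 798,635 L = 4358 g.
Product at 13.1% available Cl: 4358 / 0.131 = 33,270 g.
Volume: 33,270 g ÷ 1.1 g/mL = 30,240 mL.

30.2 L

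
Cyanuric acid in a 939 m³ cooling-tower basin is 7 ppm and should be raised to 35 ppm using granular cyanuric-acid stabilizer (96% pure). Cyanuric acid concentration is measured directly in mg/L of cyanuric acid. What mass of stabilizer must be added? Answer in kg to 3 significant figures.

27.4 kg

Volume: 939 m³ = 939,000 L.
CYA to add: (35 − 7) = 28 mg/L × 939,000 L = 26,290 g cyanuric acid.
At 96% purity: 26,290 / 0.96 = 27,390 g product.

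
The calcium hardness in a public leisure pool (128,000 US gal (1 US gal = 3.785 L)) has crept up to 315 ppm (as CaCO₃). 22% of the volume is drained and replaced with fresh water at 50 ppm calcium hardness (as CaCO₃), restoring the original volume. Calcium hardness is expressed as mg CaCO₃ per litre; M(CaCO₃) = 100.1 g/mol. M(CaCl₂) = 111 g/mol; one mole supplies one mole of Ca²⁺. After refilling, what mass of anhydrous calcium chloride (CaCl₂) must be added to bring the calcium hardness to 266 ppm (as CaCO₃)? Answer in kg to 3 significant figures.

5.00 kg

Volume: 128,000 US gal × 3.785 L/gal = 484,480 L.
After draining 22% and refilling: 315 × 0.78 + 50 × 0.22 = 256.7 ppm.
Deficit to target: 266 − 256.7 = 9.3 mg/L.
As CaCO₃: 9.3 mg/L × 484,480 L = 4506 g; ÷ 100.1 = 45.01 mol Ca²⁺.
Mass: 45.01 × 111 = 4996 g.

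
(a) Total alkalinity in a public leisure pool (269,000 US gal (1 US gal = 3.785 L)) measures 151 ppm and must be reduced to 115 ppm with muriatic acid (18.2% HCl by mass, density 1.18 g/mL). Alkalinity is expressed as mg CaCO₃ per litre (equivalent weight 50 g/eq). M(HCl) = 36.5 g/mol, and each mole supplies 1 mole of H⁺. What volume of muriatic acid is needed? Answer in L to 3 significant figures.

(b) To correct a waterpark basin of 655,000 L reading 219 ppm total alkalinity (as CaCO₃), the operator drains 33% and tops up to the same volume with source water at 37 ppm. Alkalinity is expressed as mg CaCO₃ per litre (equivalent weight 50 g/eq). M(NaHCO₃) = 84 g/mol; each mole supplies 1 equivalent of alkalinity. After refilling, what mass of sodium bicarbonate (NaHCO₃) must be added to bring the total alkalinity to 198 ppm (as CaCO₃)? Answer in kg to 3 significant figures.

(a) 125 L; (b) 43.0 kg

(a) Volume: 269,000 US gal × 3.785 L/gal = 1,018,165 L.
(a) Alkalinity to neutralize: (151 − 115) = 36 mg/L as CaCO₃ × 1,018,165 L = 36,650 g as CaCO₃.
(a) Equivalents of H⁺ required: 36,650 ÷ 50 g/eq = 733.1 eq = 733.1 mol HCl.
(a) Mass of HCl: 733.1 × 36.5 = 26,760 g.
(a) Mass of 18.2% solution: 26,760 / 0.182 = 147,000 g.
(a) Volume: 147,000 g ÷ 1.18 g/mL = 124,600 mL.

(b) After draining 33% and refilling: 219 × 0.67 + 37 × 0.33 = 158.94 ppm.
(b) Deficit to target: 198 − 158.94 = 39.06 mg/L.
(b) As CaCO₃: 39.06 mg/L × 655,000 L = 25,580 g; ÷ 50 g/eq ÷ 1 = 511.7 mol NaHCO₃.
(b) Mass: 511.7 × 84 = 42,980 g.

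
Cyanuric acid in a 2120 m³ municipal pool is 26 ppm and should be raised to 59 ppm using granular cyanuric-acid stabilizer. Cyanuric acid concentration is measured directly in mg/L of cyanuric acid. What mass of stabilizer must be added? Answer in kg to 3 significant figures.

70.0 kg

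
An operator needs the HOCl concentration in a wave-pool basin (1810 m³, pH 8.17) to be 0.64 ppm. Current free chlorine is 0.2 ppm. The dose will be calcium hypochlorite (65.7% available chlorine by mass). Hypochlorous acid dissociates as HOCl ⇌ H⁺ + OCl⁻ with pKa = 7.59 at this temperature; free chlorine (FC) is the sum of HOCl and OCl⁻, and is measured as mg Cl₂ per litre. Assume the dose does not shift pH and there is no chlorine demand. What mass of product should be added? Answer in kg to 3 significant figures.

7.92 kg

Volume: 1810 m³ = 1,810,000 L.
[OCl⁻]/[HOCl] = 10^(pH − pKa) = 10^(8.17 − 7.59) = 3.802; fraction as HOCl = 1/(1 + 3.802) = 0.2083.
Free chlorine required for 0.64 ppm HOCl: 0.64 / 0.2083 = 3.073 ppm.
FC to add: 3.073 − 0.2 = 2.873 mg/L as Cl₂.
Cl₂ equivalent: 2.873 mg/L × 1,810,000 L = 5201 g.
Product at 65.7% available Cl: 5201 / 0.657 = 7916 g.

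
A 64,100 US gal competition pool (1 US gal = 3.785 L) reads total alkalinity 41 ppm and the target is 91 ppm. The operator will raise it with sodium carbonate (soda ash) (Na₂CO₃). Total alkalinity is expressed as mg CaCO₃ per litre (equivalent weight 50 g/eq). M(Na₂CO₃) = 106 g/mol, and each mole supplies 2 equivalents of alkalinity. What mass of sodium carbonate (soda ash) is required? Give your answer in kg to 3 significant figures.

Volume: 64,100 US gal × 3.785 L/gal = 242,618 L.
Alkalinity to add: (91 − 41) = 50 mg/L as CaCO₃ × 242,618 L = 12,130 g as CaCO₃.
Equivalents: 12,130 g ÷ 50 g/eq = 242.6 eq.
Each mole of Na₂CO₃ supplies 2 eq, so 242.6 / 2 = 121.3 mol.
Mass: 121.3 mol × 106 g/mol = 12,860 g.

12.9 kg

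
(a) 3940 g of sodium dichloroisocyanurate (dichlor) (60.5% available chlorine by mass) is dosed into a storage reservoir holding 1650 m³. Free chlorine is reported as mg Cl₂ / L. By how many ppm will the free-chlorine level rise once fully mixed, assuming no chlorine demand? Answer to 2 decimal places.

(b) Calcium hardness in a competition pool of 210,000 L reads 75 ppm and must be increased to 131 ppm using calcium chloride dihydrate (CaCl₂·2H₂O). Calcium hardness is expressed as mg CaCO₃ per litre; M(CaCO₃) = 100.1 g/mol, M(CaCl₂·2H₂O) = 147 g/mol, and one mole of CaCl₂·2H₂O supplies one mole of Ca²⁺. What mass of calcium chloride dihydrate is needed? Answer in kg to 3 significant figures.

(a) 1.44 ppm; (b) 17.3 kg

(a) Volume: 1650 m³ = 1,650,000 L.
(a) Available chlorine delivered: 3940 g × 0.605 = 2384 g as Cl₂.
(a) Concentration rise: 2384 g / 1,650,000 L = 1.445 mg/L = 1.44 ppm.

(b) Hardness to add: (131 − 75) = 56 mg/L as CaCO₃ × 210,000 L = 11,760 g as CaCO₃.
(b) Moles of Ca²⁺ (1 mol Ca²⁺ ≡ 1 mol CaCO₃): 11,760 / 100.1 g/mol = 117.5 mol.
(b) Mass of CaCl₂·2H₂O: 117.5 × 147 = 17,270 g.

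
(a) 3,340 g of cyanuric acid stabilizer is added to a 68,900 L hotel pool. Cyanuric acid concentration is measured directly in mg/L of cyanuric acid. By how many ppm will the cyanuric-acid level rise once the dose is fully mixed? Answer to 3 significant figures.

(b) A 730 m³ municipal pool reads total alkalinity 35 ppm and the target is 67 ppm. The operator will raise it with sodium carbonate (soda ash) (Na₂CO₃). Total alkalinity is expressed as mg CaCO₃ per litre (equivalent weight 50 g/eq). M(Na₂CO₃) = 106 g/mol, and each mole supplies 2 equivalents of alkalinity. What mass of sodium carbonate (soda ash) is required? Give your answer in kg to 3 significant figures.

(a) 48.5 ppm; (b) 24.8 kg

(a) Rise: 3,340 g / 68,900 L × 1000 = 48.48 mg/L.

(b) Volume: 730 m³ = 730,000 L.
(b) Alkalinity to add: (67 − 35) = 32 mg/L as CaCO₃ × 730,000 L = 23,360 g as CaCO₃.
(b) Equivalents: 23,360 g ÷ 50 g/eq = 467.2 eq.
(b) Each mole of Na₂CO₃ supplies 2 eq, so 467.2 / 2 = 233.6 mol.
(b) Mass: 233.6 mol × 106 g/mol = 24,760 g.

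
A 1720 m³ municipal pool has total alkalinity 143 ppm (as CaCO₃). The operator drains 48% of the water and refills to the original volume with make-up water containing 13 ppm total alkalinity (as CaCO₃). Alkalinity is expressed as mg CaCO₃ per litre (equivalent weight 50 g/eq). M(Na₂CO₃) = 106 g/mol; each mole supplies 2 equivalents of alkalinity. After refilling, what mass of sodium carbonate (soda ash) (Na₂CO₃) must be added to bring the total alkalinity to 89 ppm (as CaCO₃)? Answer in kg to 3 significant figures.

Volume: 1720 m³ = 1,720,000 L.
After draining 48% and refilling: 143 × 0.52 + 13 × 0.48 = 80.6 ppm.
Deficit to target: 89 − 80.6 = 8.4 mg/L.
As CaCO₃: 8.4 mg/L × 1,720,000 L = 14,450 g; ÷ 50 g/eq ÷ 2 = 144.5 mol Na₂CO₃.
Mass: 144.5 × 106 = 15,310 g.

15.3 kg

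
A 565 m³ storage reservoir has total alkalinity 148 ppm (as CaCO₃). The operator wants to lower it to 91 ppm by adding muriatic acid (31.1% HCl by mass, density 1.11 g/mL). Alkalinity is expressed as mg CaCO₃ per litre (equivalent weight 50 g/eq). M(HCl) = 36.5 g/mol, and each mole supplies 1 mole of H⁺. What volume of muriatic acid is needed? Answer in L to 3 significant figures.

68.1 L

Volume: 565 m³ = 565,000 L.
Alkalinity to neutralize: (148 − 91) = 57 mg/L as CaCO₃ × 565,000 L = 32,200 g as CaCO₃.
Equivalents of H⁺ required: 32,200 ÷ 50 g/eq = 644.1 eq = 644.1 mol HCl.
Mass of HCl: 644.1 × 36.5 = 23,510 g.
Mass of 31.1% solution: 23,510 / 0.311 = 75,590 g.
Volume: 75,590 g ÷ 1.11 g/mL = 68,100 mL.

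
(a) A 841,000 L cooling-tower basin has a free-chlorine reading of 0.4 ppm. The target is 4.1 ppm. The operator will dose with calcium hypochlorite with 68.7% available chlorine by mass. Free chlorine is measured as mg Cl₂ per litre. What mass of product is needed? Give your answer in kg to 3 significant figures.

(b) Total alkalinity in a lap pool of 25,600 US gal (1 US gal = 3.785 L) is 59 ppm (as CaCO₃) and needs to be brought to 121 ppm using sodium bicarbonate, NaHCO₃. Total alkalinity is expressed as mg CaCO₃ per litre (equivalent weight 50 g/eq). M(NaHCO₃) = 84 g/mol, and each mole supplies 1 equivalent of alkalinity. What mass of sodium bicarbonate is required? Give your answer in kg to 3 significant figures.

(a) Chlorine deficit: 4.1 − 0.4 = 3.7 ppm = 3.7 mg/L as Cl₂.
(a) Cl₂ equivalent needed: 3.7 mg/L × 841,000 L = 3,112,000 mg = 3112 g.
(a) Product at 68.7% available chlorine: 3112 / 0.687 = 4529 g.

(b) Volume: 25,600 US gal × 3.785 L/gal = 96,896 L.
(b) Alkalinity to add: (121 − 59) = 62 mg/L as CaCO₃ × 96,896 L = 6008 g as CaCO₃.
(b) Equivalents: 6008 g ÷ 50 g/eq = 120.2 eq.
(b) NaHCO₃ supplies 1 eq per mole → 120.2 mol.
(b) Mass: 120.2 mol × 84 g/mol = 10,090 g.

(a) 4.53 kg; (b) 10.1 kg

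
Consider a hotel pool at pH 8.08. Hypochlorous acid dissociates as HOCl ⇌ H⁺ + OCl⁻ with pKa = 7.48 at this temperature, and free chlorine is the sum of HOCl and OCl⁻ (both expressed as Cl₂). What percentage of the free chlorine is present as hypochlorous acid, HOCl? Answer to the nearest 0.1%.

20.1%

[OCl⁻]/[HOCl] = 10^(pH − pKa) = 10^(8.08 − 7.48) = 10^0.60 = 3.981.
Fraction as HOCl = 1 / (1 + 3.981) = 0.2008.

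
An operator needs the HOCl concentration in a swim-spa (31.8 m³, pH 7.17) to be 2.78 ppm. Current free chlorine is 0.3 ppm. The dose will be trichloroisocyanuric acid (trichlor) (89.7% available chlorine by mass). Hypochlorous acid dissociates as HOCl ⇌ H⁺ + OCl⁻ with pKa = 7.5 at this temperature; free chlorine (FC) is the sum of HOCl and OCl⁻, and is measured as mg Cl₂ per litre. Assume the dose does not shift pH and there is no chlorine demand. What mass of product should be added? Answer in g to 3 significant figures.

134 g

Volume: 31.8 m³ = 31,800 L.
[OCl⁻]/[HOCl] = 10^(pH − pKa) = 10^(7.17 − 7.5) = 0.4677; fraction as HOCl = 1/(1 + 0.4677) = 0.6813.
Free chlorine required for 2.78 ppm HOCl: 2.78 / 0.6813 = 4.08 ppm.
FC to add: 4.08 − 0.3 = 3.78 mg/L as Cl₂.
Cl₂ equivalent: 3.78 mg/L × 31,800 L = 120.2 g.
Product at 89.7% available Cl: 120.2 / 0.897 = 134 g.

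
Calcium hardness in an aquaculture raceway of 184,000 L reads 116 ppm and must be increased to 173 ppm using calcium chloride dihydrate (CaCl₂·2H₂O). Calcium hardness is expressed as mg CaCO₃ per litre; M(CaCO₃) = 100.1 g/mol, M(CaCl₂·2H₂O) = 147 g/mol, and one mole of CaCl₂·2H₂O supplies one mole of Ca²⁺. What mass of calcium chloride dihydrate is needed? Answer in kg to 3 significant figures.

15.4 kg

Hardness to add: (173 − 116) = 57 mg/L as CaCO₃ × 184,000 L = 10,490 g as CaCO₃.
Moles of Ca²⁺ (1 mol Ca²⁺ ≡ 1 mol CaCO₃): 10,490 / 100.1 g/mol = 104.8 mol.
Mass of CaCl₂·2H₂O: 104.8 × 147 = 15,400 g.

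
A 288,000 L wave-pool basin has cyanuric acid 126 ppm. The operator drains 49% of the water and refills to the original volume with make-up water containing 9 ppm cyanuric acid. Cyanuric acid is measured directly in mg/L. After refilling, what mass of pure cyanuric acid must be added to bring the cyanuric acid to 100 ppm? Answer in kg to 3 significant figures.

9.02 kg

After draining 49% and refilling: 126 × 0.51 + 9 × 0.49 = 68.67 ppm.
Deficit to target: 100 − 68.67 = 31.33 mg/L.
Mass: 31.33 mg/L × 288,000 L = 9023 g cyanuric acid.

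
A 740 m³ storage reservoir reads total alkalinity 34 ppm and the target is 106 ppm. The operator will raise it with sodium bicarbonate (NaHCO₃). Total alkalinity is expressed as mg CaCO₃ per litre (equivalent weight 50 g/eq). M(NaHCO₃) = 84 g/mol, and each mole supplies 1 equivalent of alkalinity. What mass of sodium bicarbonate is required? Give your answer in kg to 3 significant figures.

89.5 kg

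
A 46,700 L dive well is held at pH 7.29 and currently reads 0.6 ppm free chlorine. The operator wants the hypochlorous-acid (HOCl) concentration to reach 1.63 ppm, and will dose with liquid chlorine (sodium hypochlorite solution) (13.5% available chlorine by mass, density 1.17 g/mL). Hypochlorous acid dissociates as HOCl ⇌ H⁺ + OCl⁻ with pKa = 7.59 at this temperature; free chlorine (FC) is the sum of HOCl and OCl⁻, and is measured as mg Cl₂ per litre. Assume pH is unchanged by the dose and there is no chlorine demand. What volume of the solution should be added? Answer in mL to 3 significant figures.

546 mL

[OCl⁻]/[HOCl] = 10^(pH − pKa) = 10^(7.29 − 7.59) = 0.5012; fraction as HOCl = 1/(1 + 0.5012) = 0.6661.
Free chlorine required for 1.63 ppm HOCl: 1.63 / 0.6661 = 2.447 ppm.
FC to add: 2.447 − 0.6 = 1.847 mg/L as Cl₂.
Cl₂ equivalent: 1.847 mg/L × 46,700 L = 86.25 g.
Product at 13.5% available Cl: 86.25 / 0.135 = 638.9 g.
Volume: 638.9 g ÷ 1.17 g/mL = 546.1 mL.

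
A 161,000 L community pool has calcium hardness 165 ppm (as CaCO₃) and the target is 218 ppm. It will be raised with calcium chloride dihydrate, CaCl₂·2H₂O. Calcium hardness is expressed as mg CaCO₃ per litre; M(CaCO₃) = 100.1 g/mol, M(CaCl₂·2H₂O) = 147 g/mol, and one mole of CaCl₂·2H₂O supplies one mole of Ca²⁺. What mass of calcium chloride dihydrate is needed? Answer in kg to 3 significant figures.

12.5 kg

Hardness to add: (218 − 165) = 53 mg/L as CaCO₃ × 161,000 L = 8533 g as CaCO₃.
Moles of Ca²⁺ (1 mol Ca²⁺ ≡ 1 mol CaCO₃): 8533 / 100.1 g/mol = 85.24 mol.
Mass of CaCl₂·2H₂O: 85.24 × 147 = 12,530 g.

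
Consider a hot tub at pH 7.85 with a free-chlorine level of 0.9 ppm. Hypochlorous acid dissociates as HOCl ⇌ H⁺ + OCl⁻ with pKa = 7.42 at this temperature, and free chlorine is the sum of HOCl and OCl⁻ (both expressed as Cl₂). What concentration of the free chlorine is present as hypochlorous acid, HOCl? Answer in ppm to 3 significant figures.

0.244 ppm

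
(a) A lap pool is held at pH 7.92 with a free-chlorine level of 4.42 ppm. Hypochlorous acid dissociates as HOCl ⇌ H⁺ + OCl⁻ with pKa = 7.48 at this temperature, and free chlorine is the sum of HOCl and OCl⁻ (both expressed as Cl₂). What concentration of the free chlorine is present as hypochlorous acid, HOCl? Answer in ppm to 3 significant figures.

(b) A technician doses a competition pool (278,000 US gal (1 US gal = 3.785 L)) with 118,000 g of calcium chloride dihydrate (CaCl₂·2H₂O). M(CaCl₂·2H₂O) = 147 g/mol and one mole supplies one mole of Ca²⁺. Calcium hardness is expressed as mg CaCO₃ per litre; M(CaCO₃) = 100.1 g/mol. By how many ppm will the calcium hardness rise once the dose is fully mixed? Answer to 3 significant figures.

(a) 1.18 ppm; (b) 76.4 ppm

(a) [OCl⁻]/[HOCl] = 10^(pH − pKa) = 10^(7.92 − 7.48) = 10^0.44 = 2.754.
(a) Fraction as HOCl = 1 / (1 + 2.754) = 0.2664.
(a) HOCl = 0.2664 × 4.42 ppm = 1.177 ppm.

(b) Volume: 278,000 US gal × 3.785 L/gal = 1,052,230 L.
(b) Moles of Ca²⁺: 118,000 g ÷ 147 g/mol = 802.7 mol.
(b) As CaCO₃: 802.7 mol × 100.1 g/mol = 80,350 g.
(b) Rise: 80,350 g / 1,052,230 L × 1000 = 76.36 mg/L.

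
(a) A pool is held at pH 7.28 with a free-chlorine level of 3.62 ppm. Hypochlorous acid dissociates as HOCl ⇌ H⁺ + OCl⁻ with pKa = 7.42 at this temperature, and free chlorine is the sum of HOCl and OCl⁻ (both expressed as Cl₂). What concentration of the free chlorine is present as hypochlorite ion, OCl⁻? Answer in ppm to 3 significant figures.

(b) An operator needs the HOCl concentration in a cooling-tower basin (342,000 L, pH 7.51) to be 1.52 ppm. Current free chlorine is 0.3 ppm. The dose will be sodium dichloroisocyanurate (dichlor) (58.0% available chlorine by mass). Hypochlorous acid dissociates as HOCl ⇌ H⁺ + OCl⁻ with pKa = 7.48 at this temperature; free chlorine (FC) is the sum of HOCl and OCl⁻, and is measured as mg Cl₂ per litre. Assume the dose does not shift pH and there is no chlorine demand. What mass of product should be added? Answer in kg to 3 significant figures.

(a) 1.52 ppm; (b) 1.68 kg

(a) [OCl⁻]/[HOCl] = 10^(pH − pKa) = 10^(7.28 − 7.42) = 10^-0.14 = 0.7244.
(a) Fraction as HOCl = 1 / (1 + 0.7244) = 0.5799.
(a) OCl⁻ = (1 − 0.5799) × 3.62 ppm = 1.521 ppm.

(b) [OCl⁻]/[HOCl] = 10^(pH − pKa) = 10^(7.51 − 7.48) = 1.072; fraction as HOCl = 1/(1 + 1.072) = 0.4827.
(b) Free chlorine required for 1.52 ppm HOCl: 1.52 / 0.4827 = 3.149 ppm.
(b) FC to add: 3.149 − 0.3 = 2.849 mg/L as Cl₂.
(b) Cl₂ equivalent: 2.849 mg/L × 342,000 L = 974.3 g.
(b) Product at 58.0% available Cl: 974.3 / 0.58 = 1680 g.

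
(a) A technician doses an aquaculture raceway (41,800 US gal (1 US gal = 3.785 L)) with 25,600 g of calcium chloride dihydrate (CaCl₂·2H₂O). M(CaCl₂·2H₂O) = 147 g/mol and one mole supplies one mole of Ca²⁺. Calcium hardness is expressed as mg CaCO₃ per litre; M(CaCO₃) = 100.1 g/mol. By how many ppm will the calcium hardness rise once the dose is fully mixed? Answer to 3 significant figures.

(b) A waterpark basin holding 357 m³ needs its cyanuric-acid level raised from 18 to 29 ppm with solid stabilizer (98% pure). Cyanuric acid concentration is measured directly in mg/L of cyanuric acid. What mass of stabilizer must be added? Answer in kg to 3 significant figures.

(a) Volume: 41,800 US gal × 3.785 L/gal = 158,213 L.
(a) Moles of Ca²⁺: 25,600 g ÷ 147 g/mol = 174.1 mol.
(a) As CaCO₃: 174.1 mol × 100.1 g/mol = 17,430 g.
(a) Rise: 17,430 g / 158,213 L × 1000 = 110.2 mg/L.

(b) Volume: 357 m³ = 357,000 L.
(b) CYA to add: (29 − 18) = 11 mg/L × 357,000 L = 3927 g cyanuric acid.
(b) At 98% purity: 3927 / 0.98 = 4007 g product.

(a) 110 ppm; (b) 4.01 kg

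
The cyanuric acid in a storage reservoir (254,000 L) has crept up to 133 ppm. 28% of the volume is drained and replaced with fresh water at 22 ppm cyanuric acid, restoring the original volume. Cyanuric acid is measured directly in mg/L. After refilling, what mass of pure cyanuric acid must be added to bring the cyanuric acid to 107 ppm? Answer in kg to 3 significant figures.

1.29 kg

After draining 28% and refilling: 133 × 0.72 + 22 × 0.28 = 101.92 ppm.
Deficit to target: 107 − 101.92 = 5.08 mg/L.
Mass: 5.08 mg/L × 254,000 L = 1290 g cyanuric acid.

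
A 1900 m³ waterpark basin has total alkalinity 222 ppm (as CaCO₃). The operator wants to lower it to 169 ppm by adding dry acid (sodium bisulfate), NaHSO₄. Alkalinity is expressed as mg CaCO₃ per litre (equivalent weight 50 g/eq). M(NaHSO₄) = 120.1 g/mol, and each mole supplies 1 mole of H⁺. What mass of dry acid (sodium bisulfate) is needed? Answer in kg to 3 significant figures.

Volume: 1900 m³ = 1,900,000 L.
Alkalinity to neutralize: (222 − 169) = 53 mg/L as CaCO₃ × 1,900,000 L = 100,700 g as CaCO₃.
Equivalents of H⁺ required: 100,700 ÷ 50 g/eq = 2014 eq = 2014 mol NaHSO₄.
Mass of NaHSO₄: 2014 × 120.1 = 241,900 g.

242 kg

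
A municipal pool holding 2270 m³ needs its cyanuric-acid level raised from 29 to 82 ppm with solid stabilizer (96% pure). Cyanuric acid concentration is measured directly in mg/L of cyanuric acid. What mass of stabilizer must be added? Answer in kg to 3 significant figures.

Volume: 2270 m³ = 2,270,000 L.
CYA to add: (82 − 29) = 53 mg/L × 2,270,000 L = 120,300 g cyanuric acid.
At 96% purity: 120,300 / 0.96 = 125,300 g product.

125 kg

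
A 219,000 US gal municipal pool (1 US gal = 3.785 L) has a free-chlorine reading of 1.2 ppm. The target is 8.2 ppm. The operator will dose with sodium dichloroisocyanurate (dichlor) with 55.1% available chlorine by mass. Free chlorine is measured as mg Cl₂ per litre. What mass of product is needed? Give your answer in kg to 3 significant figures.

10.5 kg

Volume: 219,000 US gal × 3.785 L/gal = 828,915 L.
Chlorine deficit: 8.2 − 1.2 = 7 ppm = 7 mg/L as Cl₂.
Cl₂ equivalent needed: 7 mg/L × 828,915 L = 5,802,000 mg = 5802 g.
Product at 55.1% available chlorine: 5802 / 0.551 = 10,530 g.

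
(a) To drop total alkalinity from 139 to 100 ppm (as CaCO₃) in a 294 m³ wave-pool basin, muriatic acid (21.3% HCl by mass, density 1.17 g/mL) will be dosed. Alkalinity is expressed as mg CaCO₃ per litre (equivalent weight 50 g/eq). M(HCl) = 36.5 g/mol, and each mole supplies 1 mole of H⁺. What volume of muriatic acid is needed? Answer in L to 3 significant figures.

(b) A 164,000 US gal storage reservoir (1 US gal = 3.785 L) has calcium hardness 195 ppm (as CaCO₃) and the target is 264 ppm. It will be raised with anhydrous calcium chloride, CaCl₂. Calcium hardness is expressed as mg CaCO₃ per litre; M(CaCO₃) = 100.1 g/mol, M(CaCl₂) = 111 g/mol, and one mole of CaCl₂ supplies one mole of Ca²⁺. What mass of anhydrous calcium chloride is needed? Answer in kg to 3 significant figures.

(a) Volume: 294 m³ = 294,000 L.
(a) Alkalinity to neutralize: (139 − 100) = 39 mg/L as CaCO₃ × 294,000 L = 11,470 g as CaCO₃.
(a) Equivalents of H⁺ required: 11,470 ÷ 50 g/eq = 229.3 eq = 229.3 mol HCl.
(a) Mass of HCl: 229.3 × 36.5 = 8370 g.
(a) Mass of 21.3% solution: 8370 / 0.213 = 39,300 g.
(a) Volume: 39,300 g ÷ 1.17 g/mL = 33,590 mL.

(b) Volume: 164,000 US gal × 3.785 L/gal = 620,740 L.
(b) Hardness to add: (264 − 195) = 69 mg/L as CaCO₃ × 620,740 L = 42,830 g as CaCO₃.
(b) Moles of Ca²⁺ (1 mol Ca²⁺ ≡ 1 mol CaCO₃): 42,830 / 100.1 g/mol = 427.9 mol.
(b) Mass of CaCl₂: 427.9 × 111 = 47,490 g.

(a) 33.6 L; (b) 47.5 kg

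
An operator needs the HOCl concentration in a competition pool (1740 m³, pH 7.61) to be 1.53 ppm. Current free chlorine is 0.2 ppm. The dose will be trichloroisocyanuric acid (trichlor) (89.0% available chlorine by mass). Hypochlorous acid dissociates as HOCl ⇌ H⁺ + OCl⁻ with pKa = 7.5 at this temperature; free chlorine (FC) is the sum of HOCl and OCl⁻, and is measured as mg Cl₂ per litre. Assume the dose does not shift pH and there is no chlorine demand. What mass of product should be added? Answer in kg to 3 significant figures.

Volume: 1740 m³ = 1,740,000 L.
[OCl⁻]/[HOCl] = 10^(pH − pKa) = 10^(7.61 − 7.5) = 1.288; fraction as HOCl = 1/(1 + 1.288) = 0.437.
Free chlorine required for 1.53 ppm HOCl: 1.53 / 0.437 = 3.501 ppm.
FC to add: 3.501 − 0.2 = 3.301 mg/L as Cl₂.
Cl₂ equivalent: 3.301 mg/L × 1,740,000 L = 5744 g.
Product at 89.0% available Cl: 5744 / 0.89 = 6454 g.

6.45 kg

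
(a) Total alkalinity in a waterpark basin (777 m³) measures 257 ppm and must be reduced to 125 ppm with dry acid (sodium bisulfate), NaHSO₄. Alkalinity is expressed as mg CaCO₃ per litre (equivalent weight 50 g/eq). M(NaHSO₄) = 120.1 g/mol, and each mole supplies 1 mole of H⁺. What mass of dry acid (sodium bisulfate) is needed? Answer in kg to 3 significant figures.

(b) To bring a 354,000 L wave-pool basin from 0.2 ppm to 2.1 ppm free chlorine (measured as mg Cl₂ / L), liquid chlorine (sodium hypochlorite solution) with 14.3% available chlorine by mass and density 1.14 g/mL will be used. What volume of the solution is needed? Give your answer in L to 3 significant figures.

(a) Volume: 777 m³ = 777,000 L.
(a) Alkalinity to neutralize: (257 − 125) = 132 mg/L as CaCO₃ × 777,000 L = 102,600 g as CaCO₃.
(a) Equivalents of H⁺ required: 102,600 ÷ 50 g/eq = 2051 eq = 2051 mol NaHSO₄.
(a) Mass of NaHSO₄: 2051 × 120.1 = 246,400 g.

(b) Chlorine deficit: 2.1 − 0.2 = 1.9 ppm = 1.9 mg/L as Cl₂.
(b) Cl₂ equivalent needed: 1.9 mg/L × 354,000 L = 672,600 mg = 672.6 g.
(b) Product at 14.3% available chlorine: 672.6 / 0.143 = 4703 g.
(b) Volume at density 1.14 g/mL: 4703 g ÷ 1.14 g/mL = 4126 mL.

(a) 246 kg; (b) 4.13 L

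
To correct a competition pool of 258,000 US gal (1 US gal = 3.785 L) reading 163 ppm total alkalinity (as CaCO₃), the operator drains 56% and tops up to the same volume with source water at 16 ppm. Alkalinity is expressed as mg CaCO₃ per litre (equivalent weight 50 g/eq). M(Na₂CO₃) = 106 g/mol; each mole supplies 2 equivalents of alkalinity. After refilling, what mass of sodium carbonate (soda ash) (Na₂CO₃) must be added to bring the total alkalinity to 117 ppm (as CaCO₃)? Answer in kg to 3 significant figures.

37.6 kg

Volume: 258,000 US gal × 3.785 L/gal = 976,530 L.
After draining 56% and refilling: 163 × 0.44 + 16 × 0.56 = 80.68 ppm.
Deficit to target: 117 − 80.68 = 36.32 mg/L.
As CaCO₃: 36.32 mg/L × 976,530 L = 35,470 g; ÷ 50 g/eq ÷ 2 = 354.7 mol Na₂CO₃.
Mass: 354.7 × 106 = 37,600 g.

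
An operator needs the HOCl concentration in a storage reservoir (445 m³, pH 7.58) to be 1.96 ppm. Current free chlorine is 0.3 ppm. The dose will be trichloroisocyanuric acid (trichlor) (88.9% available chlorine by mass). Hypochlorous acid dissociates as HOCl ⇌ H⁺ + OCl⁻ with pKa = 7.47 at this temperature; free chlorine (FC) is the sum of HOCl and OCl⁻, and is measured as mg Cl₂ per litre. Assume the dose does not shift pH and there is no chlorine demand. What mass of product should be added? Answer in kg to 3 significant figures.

Volume: 445 m³ = 445,000 L.
[OCl⁻]/[HOCl] = 10^(pH − pKa) = 10^(7.58 − 7.47) = 1.288; fraction as HOCl = 1/(1 + 1.288) = 0.437.
Free chlorine required for 1.96 ppm HOCl: 1.96 / 0.437 = 4.485 ppm.
FC to add: 4.485 − 0.3 = 4.185 mg/L as Cl₂.
Cl₂ equivalent: 4.185 mg/L × 445,000 L = 1862 g.
Product at 88.9% available Cl: 1862 / 0.889 = 2095 g.

2.09 kg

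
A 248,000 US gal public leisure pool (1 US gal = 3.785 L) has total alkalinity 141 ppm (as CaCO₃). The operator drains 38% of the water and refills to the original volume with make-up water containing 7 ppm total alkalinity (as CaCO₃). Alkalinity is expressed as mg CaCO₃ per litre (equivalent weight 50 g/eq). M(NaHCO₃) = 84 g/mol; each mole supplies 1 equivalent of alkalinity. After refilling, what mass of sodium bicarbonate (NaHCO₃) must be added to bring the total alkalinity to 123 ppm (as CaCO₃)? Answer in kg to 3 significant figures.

51.9 kg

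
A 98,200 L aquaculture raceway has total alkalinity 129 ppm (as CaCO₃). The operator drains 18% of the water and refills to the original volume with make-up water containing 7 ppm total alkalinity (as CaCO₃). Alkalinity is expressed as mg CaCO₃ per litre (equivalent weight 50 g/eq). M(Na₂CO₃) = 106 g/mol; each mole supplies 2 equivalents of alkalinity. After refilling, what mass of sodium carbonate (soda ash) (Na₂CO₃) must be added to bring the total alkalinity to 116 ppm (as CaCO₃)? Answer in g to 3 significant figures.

After draining 18% and refilling: 129 × 0.82 + 7 × 0.18 = 107.04 ppm.
Deficit to target: 116 − 107.04 = 8.96 mg/L.
As CaCO₃: 8.96 mg/L × 98,200 L = 879.9 g; ÷ 50 g/eq ÷ 2 = 8.799 mol Na₂CO₃.
Mass: 8.799 × 106 = 932.7 g.

933 g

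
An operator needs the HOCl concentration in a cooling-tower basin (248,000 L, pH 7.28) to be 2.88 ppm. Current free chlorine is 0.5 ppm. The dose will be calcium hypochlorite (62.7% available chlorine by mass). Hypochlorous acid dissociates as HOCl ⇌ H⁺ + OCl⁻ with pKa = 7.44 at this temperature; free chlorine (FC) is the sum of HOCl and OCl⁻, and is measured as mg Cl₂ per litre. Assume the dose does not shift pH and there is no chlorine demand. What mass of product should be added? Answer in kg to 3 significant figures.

1.73 kg

[OCl⁻]/[HOCl] = 10^(pH − pKa) = 10^(7.28 − 7.44) = 0.6918; fraction as HOCl = 1/(1 + 0.6918) = 0.5911.
Free chlorine required for 2.88 ppm HOCl: 2.88 / 0.5911 = 4.872 ppm.
FC to add: 4.872 − 0.5 = 4.372 mg/L as Cl₂.
Cl₂ equivalent: 4.372 mg/L × 248,000 L = 1084 g.
Product at 62.7% available Cl: 1084 / 0.627 = 1729 g.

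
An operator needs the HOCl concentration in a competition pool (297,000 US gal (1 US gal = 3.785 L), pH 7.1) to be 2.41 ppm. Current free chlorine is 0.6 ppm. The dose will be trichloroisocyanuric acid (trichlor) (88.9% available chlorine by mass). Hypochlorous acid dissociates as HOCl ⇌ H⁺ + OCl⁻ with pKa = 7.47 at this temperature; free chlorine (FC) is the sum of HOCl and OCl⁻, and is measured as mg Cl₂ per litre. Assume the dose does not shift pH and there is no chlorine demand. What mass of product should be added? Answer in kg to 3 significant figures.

Volume: 297,000 US gal × 3.785 L/gal = 1,124,145 L.
[OCl⁻]/[HOCl] = 10^(pH − pKa) = 10^(7.1 − 7.47) = 0.4266; fraction as HOCl = 1/(1 + 0.4266) = 0.701.
Free chlorine required for 2.41 ppm HOCl: 2.41 / 0.701 = 3.438 ppm.
FC to add: 3.438 − 0.6 = 2.838 mg/L as Cl₂.
Cl₂ equivalent: 2.838 mg/L × 1,124,145 L = 3190 g.
Product at 88.9% available Cl: 3190 / 0.889 = 3589 g.

3.59 kg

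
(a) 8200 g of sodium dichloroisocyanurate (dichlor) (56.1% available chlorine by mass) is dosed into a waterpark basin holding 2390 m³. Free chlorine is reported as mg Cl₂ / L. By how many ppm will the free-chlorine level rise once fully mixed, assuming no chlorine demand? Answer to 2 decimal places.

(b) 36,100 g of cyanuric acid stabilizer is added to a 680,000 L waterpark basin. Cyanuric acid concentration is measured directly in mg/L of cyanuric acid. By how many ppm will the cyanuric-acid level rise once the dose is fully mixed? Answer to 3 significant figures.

(a) Volume: 2390 m³ = 2,390,000 L.
(a) Available chlorine delivered: 8200 g × 0.561 = 4600 g as Cl₂.
(a) Concentration rise: 4600 g / 2,390,000 L = 1.925 mg/L = 1.92 ppm.

(b) Rise: 36,100 g / 680,000 L × 1000 = 53.09 mg/L.

(a) 1.92 ppm; (b) 53.1 ppm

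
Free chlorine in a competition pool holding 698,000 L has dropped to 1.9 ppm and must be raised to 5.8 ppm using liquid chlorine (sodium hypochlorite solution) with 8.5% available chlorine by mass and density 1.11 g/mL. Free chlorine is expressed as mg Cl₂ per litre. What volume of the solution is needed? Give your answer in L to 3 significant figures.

28.9 L

Chlorine deficit: 5.8 − 1.9 = 3.9 ppm = 3.9 mg/L as Cl₂.
Cl₂ equivalent needed: 3.9 mg/L × 698,000 L = 2,722,000 mg = 2722 g.
Product at 8.5% available chlorine: 2722 / 0.085 = 32,030 g.
Volume at density 1.11 g/mL: 32,030 g ÷ 1.11 g/mL = 28,850 mL.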